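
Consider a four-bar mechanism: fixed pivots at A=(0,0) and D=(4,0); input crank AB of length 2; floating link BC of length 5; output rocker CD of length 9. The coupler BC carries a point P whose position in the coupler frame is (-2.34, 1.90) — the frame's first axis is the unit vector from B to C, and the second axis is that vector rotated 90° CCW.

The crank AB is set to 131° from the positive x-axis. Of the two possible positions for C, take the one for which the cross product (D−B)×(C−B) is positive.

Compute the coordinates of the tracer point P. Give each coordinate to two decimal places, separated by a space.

-2.70 -1.17

A=(0,0), D=(4.00,0)
B = A + 2.00·(cos131°, sin131°) = (-1.3121, 1.5094)
|BD| = 5.5224
circle(B,5.00) ∩ circle(D,9.00): a=-2.3091, h=4.4349
  candidates: C₊=(-2.3211,6.4066) cross=24.491; C₋=(-4.7454,-2.1255) cross=-24.491
  mode + wants cross > 0 → take C=(-2.3211,6.4066) (cross=24.491)
ex = (C−B)/|BC| = (-0.2018,0.9794); ey = (-0.9794,-0.2018)
P = B + -2.34·ex + 1.90·ey = (-2.7008,-1.1658)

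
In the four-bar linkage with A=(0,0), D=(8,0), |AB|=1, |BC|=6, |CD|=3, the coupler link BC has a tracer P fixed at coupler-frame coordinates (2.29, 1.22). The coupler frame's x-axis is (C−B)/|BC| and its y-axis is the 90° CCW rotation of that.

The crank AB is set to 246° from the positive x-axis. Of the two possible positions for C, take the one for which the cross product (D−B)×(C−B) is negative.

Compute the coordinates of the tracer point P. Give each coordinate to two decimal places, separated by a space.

A=(0,0), D=(8.00,0)
B = A + 1.00·(cos246°, sin246°) = (-0.4067, -0.9135)
|BD| = 8.4562
circle(B,6.00) ∩ circle(D,3.00): a=5.8246, h=1.4403
  candidates: C₊=(5.2281,1.1475) cross=12.179; C₋=(5.5393,-1.7161) cross=-12.179
  mode - wants cross < 0 → take C=(5.5393,-1.7161) (cross=-12.179)
ex = (C−B)/|BC| = (0.9910,-0.1338); ey = (0.1338,0.9910)
P = B + 2.29·ex + 1.22·ey = (2.0259,-0.0108)

2.03 -0.01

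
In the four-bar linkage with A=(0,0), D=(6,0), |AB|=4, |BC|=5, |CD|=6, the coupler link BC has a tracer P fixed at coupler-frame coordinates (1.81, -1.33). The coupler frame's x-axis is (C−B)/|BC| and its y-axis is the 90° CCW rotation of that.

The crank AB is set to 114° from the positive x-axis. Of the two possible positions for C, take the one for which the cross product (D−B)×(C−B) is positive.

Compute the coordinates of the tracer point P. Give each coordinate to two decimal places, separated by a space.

0.51 2.97

A=(0,0), D=(6.00,0)
B = A + 4.00·(cos114°, sin114°) = (-1.6269, 3.6542)
|BD| = 8.4571
circle(B,5.00) ∩ circle(D,6.00): a=3.5782, h=3.4923
  candidates: C₊=(3.1090,5.2576) cross=29.535; C₋=(0.0911,-1.0414) cross=-29.535
  mode + wants cross > 0 → take C=(3.1090,5.2576) (cross=29.535)
ex = (C−B)/|BC| = (0.9472,0.3207); ey = (-0.3207,0.9472)
P = B + 1.81·ex + -1.33·ey = (0.5140,2.9748)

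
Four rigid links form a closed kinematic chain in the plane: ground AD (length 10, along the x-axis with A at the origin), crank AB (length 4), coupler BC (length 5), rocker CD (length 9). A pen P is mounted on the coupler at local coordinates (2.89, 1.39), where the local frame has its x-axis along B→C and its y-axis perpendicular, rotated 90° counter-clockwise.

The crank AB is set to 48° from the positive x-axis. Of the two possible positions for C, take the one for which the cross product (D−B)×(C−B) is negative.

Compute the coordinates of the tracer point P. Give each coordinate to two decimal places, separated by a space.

3.14 -0.20

A=(0,0), D=(10.00,0)
B = A + 4.00·(cos48°, sin48°) = (2.6765, 2.9726)
|BD| = 7.9038
circle(B,5.00) ∩ circle(D,9.00): a=0.4093, h=4.9832
  candidates: C₊=(4.9299,7.4360) cross=39.386; C₋=(1.1816,-1.7987) cross=-39.386
  mode - wants cross < 0 → take C=(1.1816,-1.7987) (cross=-39.386)
ex = (C−B)/|BC| = (-0.2990,-0.9543); ey = (0.9543,-0.2990)
P = B + 2.89·ex + 1.39·ey = (3.1389,-0.2008)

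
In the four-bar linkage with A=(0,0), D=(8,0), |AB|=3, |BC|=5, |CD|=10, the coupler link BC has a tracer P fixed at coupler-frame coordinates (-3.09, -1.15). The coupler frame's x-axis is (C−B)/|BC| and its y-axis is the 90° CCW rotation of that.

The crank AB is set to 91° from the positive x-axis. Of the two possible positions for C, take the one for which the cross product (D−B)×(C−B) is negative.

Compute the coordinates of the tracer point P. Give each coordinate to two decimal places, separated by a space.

A=(0,0), D=(8.00,0)
B = A + 3.00·(cos91°, sin91°) = (-0.0524, 2.9995)
|BD| = 8.5929
circle(B,5.00) ∩ circle(D,10.00): a=-0.0676, h=4.9995
  candidates: C₊=(1.6295,7.7082) cross=42.961; C₋=(-1.8609,-1.6619) cross=-42.961
  mode - wants cross < 0 → take C=(-1.8609,-1.6619) (cross=-42.961)
ex = (C−B)/|BC| = (-0.3617,-0.9323); ey = (0.9323,-0.3617)
P = B + -3.09·ex + -1.15·ey = (-0.0068,6.2963)

-0.01 6.30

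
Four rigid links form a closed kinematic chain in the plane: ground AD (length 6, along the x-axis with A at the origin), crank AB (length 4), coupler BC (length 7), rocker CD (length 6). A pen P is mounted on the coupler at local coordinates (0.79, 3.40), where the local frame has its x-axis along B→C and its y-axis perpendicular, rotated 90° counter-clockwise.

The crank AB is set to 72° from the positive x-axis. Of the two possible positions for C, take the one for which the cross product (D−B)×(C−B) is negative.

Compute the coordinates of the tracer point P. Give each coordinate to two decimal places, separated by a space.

A=(0,0), D=(6.00,0)
B = A + 4.00·(cos72°, sin72°) = (1.2361, 3.8042)
|BD| = 6.0965
circle(B,7.00) ∩ circle(D,6.00): a=4.1144, h=5.6632
  candidates: C₊=(7.9850,5.6621) cross=34.525; C₋=(0.9173,-3.1885) cross=-34.525
  mode - wants cross < 0 → take C=(0.9173,-3.1885) (cross=-34.525)
ex = (C−B)/|BC| = (-0.0455,-0.9990); ey = (0.9990,-0.0455)
P = B + 0.79·ex + 3.40·ey = (4.5966,2.8602)

4.60 2.86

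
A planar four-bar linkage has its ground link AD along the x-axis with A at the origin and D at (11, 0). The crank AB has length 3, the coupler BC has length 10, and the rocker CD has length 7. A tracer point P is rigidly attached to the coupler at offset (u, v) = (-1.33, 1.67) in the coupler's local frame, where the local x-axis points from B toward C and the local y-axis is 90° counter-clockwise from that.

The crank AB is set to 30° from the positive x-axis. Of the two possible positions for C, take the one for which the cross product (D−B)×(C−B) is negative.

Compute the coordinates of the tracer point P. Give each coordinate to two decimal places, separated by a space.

3.15 3.56

A=(0,0), D=(11.00,0)
B = A + 3.00·(cos30°, sin30°) = (2.5981, 1.5000)
|BD| = 8.5348
circle(B,10.00) ∩ circle(D,7.00): a=7.2552, h=6.8820
  candidates: C₊=(10.9498,6.9998) cross=58.737; C₋=(8.5308,-6.5500) cross=-58.737
  mode - wants cross < 0 → take C=(8.5308,-6.5500) (cross=-58.737)
ex = (C−B)/|BC| = (0.5933,-0.8050); ey = (0.8050,0.5933)
P = B + -1.33·ex + 1.67·ey = (3.1534,3.5614)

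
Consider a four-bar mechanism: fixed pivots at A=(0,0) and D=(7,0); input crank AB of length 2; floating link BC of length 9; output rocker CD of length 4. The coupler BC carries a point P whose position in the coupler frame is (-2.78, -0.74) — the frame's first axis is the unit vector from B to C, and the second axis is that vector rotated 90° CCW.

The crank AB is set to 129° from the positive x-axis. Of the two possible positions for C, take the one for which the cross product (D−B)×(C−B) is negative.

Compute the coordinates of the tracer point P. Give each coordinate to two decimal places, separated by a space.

-3.93 2.63

A=(0,0), D=(7.00,0)
B = A + 2.00·(cos129°, sin129°) = (-1.2586, 1.5543)
|BD| = 8.4036
circle(B,9.00) ∩ circle(D,4.00): a=8.0692, h=3.9860
  candidates: C₊=(7.4086,3.9791) cross=33.497; C₋=(5.9341,-3.8554) cross=-33.497
  mode - wants cross < 0 → take C=(5.9341,-3.8554) (cross=-33.497)
ex = (C−B)/|BC| = (0.7992,-0.6011); ey = (0.6011,0.7992)
P = B + -2.78·ex + -0.74·ey = (-3.9252,2.6339)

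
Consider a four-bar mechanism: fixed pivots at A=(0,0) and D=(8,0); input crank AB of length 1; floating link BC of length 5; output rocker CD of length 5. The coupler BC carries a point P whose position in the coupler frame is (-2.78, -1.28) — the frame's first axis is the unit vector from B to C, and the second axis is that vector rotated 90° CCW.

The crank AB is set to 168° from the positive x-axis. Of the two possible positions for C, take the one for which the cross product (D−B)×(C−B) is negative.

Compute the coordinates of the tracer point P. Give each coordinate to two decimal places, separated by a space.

A=(0,0), D=(8.00,0)
B = A + 1.00·(cos168°, sin168°) = (-0.9781, 0.2079)
|BD| = 8.9806
circle(B,5.00) ∩ circle(D,5.00): a=4.4903, h=2.1994
  candidates: C₊=(3.5618,2.3028) cross=19.752; C₋=(3.4600,-2.0949) cross=-19.752
  mode - wants cross < 0 → take C=(3.4600,-2.0949) (cross=-19.752)
ex = (C−B)/|BC| = (0.8876,-0.4606); ey = (0.4606,0.8876)
P = B + -2.78·ex + -1.28·ey = (-4.0353,0.3521)

-4.04 0.35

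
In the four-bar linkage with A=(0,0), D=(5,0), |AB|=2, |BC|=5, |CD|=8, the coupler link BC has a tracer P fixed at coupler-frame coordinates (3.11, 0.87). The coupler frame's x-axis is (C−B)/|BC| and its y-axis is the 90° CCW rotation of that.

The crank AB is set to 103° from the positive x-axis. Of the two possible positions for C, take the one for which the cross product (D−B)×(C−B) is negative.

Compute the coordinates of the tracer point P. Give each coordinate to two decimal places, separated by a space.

A=(0,0), D=(5.00,0)
B = A + 2.00·(cos103°, sin103°) = (-0.4499, 1.9487)
|BD| = 5.7878
circle(B,5.00) ∩ circle(D,8.00): a=-0.4752, h=4.9774
  candidates: C₊=(0.7785,6.7955) cross=28.808; C₋=(-2.5732,-2.5780) cross=-28.808
  mode - wants cross < 0 → take C=(-2.5732,-2.5780) (cross=-28.808)
ex = (C−B)/|BC| = (-0.4247,-0.9053); ey = (0.9053,-0.4247)
P = B + 3.11·ex + 0.87·ey = (-0.9830,-1.2364)

-0.98 -1.24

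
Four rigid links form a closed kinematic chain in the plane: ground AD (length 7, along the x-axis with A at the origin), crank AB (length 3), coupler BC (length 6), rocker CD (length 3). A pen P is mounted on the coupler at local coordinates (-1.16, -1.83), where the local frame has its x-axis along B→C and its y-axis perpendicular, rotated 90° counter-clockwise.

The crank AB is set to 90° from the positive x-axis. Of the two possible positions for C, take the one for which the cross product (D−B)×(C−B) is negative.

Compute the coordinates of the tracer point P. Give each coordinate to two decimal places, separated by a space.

-2.11 2.52

A=(0,0), D=(7.00,0)
B = A + 3.00·(cos90°, sin90°) = (0.0000, 3.0000)
|BD| = 7.6158
circle(B,6.00) ∩ circle(D,3.00): a=5.5805, h=2.2040
  candidates: C₊=(5.9975,2.8275) cross=16.785; C₋=(4.2611,-1.2241) cross=-16.785
  mode - wants cross < 0 → take C=(4.2611,-1.2241) (cross=-16.785)
ex = (C−B)/|BC| = (0.7102,-0.7040); ey = (0.7040,0.7102)
P = B + -1.16·ex + -1.83·ey = (-2.1122,2.5170)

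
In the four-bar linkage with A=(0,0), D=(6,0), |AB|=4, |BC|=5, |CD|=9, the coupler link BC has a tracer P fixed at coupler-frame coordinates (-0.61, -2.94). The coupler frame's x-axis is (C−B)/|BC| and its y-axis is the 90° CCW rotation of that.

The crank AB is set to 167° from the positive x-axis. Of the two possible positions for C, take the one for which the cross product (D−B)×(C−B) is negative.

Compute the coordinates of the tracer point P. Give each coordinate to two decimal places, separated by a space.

-6.87 0.45

A=(0,0), D=(6.00,0)
B = A + 4.00·(cos167°, sin167°) = (-3.8975, 0.8998)
|BD| = 9.9383
circle(B,5.00) ∩ circle(D,9.00): a=2.1518, h=4.5133
  candidates: C₊=(-1.3459,5.1998) cross=44.855; C₋=(-2.1632,-3.7898) cross=-44.855
  mode - wants cross < 0 → take C=(-2.1632,-3.7898) (cross=-44.855)
ex = (C−B)/|BC| = (0.3469,-0.9379); ey = (0.9379,0.3469)
P = B + -0.61·ex + -2.94·ey = (-6.8665,0.4522)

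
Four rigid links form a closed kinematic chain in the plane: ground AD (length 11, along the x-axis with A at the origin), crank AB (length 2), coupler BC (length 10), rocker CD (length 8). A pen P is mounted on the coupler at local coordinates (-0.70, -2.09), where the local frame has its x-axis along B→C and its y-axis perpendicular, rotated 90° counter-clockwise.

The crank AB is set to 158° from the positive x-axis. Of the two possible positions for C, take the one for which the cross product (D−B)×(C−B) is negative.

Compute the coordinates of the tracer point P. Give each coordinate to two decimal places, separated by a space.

-3.77 -0.34

A=(0,0), D=(11.00,0)
B = A + 2.00·(cos158°, sin158°) = (-1.8544, 0.7492)
|BD| = 12.8762
circle(B,10.00) ∩ circle(D,8.00): a=7.8360, h=6.2126
  candidates: C₊=(6.3299,6.4954) cross=79.995; C₋=(5.6069,-5.9088) cross=-79.995
  mode - wants cross < 0 → take C=(5.6069,-5.9088) (cross=-79.995)
ex = (C−B)/|BC| = (0.7461,-0.6658); ey = (0.6658,0.7461)
P = B + -0.70·ex + -2.09·ey = (-3.7682,-0.3441)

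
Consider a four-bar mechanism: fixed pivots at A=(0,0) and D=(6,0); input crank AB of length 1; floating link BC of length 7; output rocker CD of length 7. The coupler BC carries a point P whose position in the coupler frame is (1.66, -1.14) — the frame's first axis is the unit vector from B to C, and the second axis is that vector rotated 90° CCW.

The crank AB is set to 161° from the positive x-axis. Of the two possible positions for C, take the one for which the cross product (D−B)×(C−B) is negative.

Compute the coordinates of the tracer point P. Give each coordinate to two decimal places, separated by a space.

A=(0,0), D=(6.00,0)
B = A + 1.00·(cos161°, sin161°) = (-0.9455, 0.3256)
|BD| = 6.9531
circle(B,7.00) ∩ circle(D,7.00): a=3.4766, h=6.0756
  candidates: C₊=(2.8117,6.2318) cross=42.245; C₋=(2.2428,-5.9062) cross=-42.245
  mode - wants cross < 0 → take C=(2.2428,-5.9062) (cross=-42.245)
ex = (C−B)/|BC| = (0.4555,-0.8903); ey = (0.8903,0.4555)
P = B + 1.66·ex + -1.14·ey = (-1.2043,-1.6715)

-1.20 -1.67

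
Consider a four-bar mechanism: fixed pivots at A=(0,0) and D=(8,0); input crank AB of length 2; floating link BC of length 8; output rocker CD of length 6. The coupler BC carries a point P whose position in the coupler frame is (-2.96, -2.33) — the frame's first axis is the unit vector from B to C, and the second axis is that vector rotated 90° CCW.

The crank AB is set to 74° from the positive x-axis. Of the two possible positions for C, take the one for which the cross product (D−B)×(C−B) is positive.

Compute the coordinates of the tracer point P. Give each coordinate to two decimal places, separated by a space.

-0.82 -1.59

A=(0,0), D=(8.00,0)
B = A + 2.00·(cos74°, sin74°) = (0.5513, 1.9225)
|BD| = 7.6928
circle(B,8.00) ∩ circle(D,6.00): a=5.6663, h=5.6474
  candidates: C₊=(7.4491,5.9747) cross=43.444; C₋=(4.6264,-4.9617) cross=-43.444
  mode + wants cross > 0 → take C=(7.4491,5.9747) (cross=43.444)
ex = (C−B)/|BC| = (0.8622,0.5065); ey = (-0.5065,0.8622)
P = B + -2.96·ex + -2.33·ey = (-0.8207,-1.5858)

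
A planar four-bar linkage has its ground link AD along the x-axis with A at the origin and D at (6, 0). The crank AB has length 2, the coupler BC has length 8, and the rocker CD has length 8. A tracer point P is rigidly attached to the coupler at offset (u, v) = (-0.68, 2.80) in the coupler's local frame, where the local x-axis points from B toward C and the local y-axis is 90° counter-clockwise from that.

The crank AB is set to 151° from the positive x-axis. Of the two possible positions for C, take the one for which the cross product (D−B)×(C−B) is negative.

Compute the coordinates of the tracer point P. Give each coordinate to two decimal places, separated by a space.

0.59 2.65

A=(0,0), D=(6.00,0)
B = A + 2.00·(cos151°, sin151°) = (-1.7492, 0.9696)
|BD| = 7.8097
circle(B,8.00) ∩ circle(D,8.00): a=3.9048, h=6.9823
  candidates: C₊=(2.9923,7.4131) cross=54.529; C₋=(1.2585,-6.4434) cross=-54.529
  mode - wants cross < 0 → take C=(1.2585,-6.4434) (cross=-54.529)
ex = (C−B)/|BC| = (0.3760,-0.9266); ey = (0.9266,0.3760)
P = B + -0.68·ex + 2.80·ey = (0.5897,2.6524)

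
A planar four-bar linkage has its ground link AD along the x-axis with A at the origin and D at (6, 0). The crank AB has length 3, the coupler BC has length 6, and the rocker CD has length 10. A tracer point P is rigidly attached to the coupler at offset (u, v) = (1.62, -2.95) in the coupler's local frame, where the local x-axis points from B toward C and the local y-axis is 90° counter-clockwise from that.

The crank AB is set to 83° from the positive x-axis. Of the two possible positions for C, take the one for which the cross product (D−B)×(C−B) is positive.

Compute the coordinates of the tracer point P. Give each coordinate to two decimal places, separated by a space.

3.55 4.06

A=(0,0), D=(6.00,0)
B = A + 3.00·(cos83°, sin83°) = (0.3656, 2.9776)
|BD| = 6.3728
circle(B,6.00) ∩ circle(D,10.00): a=-1.8349, h=5.7125
  candidates: C₊=(1.4124,8.8856) cross=36.405; C₋=(-3.9258,-1.2156) cross=-36.405
  mode + wants cross > 0 → take C=(1.4124,8.8856) (cross=36.405)
ex = (C−B)/|BC| = (0.1745,0.9847); ey = (-0.9847,0.1745)
P = B + 1.62·ex + -2.95·ey = (3.5530,4.0581)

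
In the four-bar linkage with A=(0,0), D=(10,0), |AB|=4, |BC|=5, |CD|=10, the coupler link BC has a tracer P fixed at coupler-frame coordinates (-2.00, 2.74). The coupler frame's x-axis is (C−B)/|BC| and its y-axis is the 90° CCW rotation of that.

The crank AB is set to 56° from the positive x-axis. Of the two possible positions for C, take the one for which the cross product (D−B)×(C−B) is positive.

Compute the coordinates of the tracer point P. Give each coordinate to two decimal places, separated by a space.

-1.03 2.41

A=(0,0), D=(10.00,0)
B = A + 4.00·(cos56°, sin56°) = (2.2368, 3.3162)
|BD| = 8.4418
circle(B,5.00) ∩ circle(D,10.00): a=-0.2212, h=4.9951
  candidates: C₊=(3.9955,7.9966) cross=42.168; C₋=(0.0711,-1.1905) cross=-42.168
  mode + wants cross > 0 → take C=(3.9955,7.9966) (cross=42.168)
ex = (C−B)/|BC| = (0.3517,0.9361); ey = (-0.9361,0.3517)
P = B + -2.00·ex + 2.74·ey = (-1.0316,2.4077)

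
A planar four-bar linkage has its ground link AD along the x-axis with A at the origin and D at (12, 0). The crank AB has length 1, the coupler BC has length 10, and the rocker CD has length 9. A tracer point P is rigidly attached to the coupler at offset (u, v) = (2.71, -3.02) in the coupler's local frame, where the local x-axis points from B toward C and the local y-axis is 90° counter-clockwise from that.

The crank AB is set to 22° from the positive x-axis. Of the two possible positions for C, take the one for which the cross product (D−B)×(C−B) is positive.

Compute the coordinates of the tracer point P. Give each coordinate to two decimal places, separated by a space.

A=(0,0), D=(12.00,0)
B = A + 1.00·(cos22°, sin22°) = (0.9272, 0.3746)
|BD| = 11.0792
circle(B,10.00) ∩ circle(D,9.00): a=6.3970, h=7.6862
  candidates: C₊=(7.5805,7.8401) cross=85.157; C₋=(7.0607,-7.5235) cross=-85.157
  mode + wants cross > 0 → take C=(7.5805,7.8401) (cross=85.157)
ex = (C−B)/|BC| = (0.6653,0.7466); ey = (-0.7466,0.6653)
P = B + 2.71·ex + -3.02·ey = (4.9848,0.3885)

4.98 0.39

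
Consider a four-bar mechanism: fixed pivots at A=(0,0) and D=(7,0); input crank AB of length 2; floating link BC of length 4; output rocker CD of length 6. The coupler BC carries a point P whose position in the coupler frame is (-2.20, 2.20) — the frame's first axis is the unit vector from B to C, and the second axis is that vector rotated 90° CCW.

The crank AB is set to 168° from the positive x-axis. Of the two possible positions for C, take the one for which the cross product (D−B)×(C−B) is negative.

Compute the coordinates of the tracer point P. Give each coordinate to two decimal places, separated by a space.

-2.48 3.48

A=(0,0), D=(7.00,0)
B = A + 2.00·(cos168°, sin168°) = (-1.9563, 0.4158)
|BD| = 8.9659
circle(B,4.00) ∩ circle(D,6.00): a=3.3676, h=2.1585
  candidates: C₊=(1.5078,2.4158) cross=19.353; C₋=(1.3076,-1.8965) cross=-19.353
  mode - wants cross < 0 → take C=(1.3076,-1.8965) (cross=-19.353)
ex = (C−B)/|BC| = (0.8160,-0.5781); ey = (0.5781,0.8160)
P = B + -2.20·ex + 2.20·ey = (-2.4797,3.4828)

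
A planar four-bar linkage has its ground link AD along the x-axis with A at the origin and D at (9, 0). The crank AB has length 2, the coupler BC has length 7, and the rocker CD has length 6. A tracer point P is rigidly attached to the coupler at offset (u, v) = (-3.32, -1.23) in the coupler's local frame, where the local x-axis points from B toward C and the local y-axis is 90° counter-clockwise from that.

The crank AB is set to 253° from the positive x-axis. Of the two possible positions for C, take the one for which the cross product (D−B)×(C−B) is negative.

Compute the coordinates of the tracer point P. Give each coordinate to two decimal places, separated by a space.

A=(0,0), D=(9.00,0)
B = A + 2.00·(cos253°, sin253°) = (-0.5847, -1.9126)
|BD| = 9.7737
circle(B,7.00) ∩ circle(D,6.00): a=5.5519, h=4.2634
  candidates: C₊=(4.0255,3.3548) cross=41.669; C₋=(5.6941,-5.0071) cross=-41.669
  mode - wants cross < 0 → take C=(5.6941,-5.0071) (cross=-41.669)
ex = (C−B)/|BC| = (0.8970,-0.4421); ey = (0.4421,0.8970)
P = B + -3.32·ex + -1.23·ey = (-4.1065,-1.5482)

-4.11 -1.55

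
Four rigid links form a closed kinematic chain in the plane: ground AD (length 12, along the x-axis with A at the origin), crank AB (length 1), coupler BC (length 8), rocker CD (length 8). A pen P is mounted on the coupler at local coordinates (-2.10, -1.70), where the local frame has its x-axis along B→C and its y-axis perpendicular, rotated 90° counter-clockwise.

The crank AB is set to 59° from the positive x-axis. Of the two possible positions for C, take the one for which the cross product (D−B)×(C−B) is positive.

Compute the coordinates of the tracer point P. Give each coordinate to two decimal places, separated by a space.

A=(0,0), D=(12.00,0)
B = A + 1.00·(cos59°, sin59°) = (0.5150, 0.8572)
|BD| = 11.5169
circle(B,8.00) ∩ circle(D,8.00): a=5.7585, h=5.5534
  candidates: C₊=(6.6708,5.9666) cross=63.958; C₋=(5.8442,-5.1094) cross=-63.958
  mode + wants cross > 0 → take C=(6.6708,5.9666) (cross=63.958)
ex = (C−B)/|BC| = (0.7695,0.6387); ey = (-0.6387,0.7695)
P = B + -2.10·ex + -1.70·ey = (-0.0151,-1.7922)

-0.02 -1.79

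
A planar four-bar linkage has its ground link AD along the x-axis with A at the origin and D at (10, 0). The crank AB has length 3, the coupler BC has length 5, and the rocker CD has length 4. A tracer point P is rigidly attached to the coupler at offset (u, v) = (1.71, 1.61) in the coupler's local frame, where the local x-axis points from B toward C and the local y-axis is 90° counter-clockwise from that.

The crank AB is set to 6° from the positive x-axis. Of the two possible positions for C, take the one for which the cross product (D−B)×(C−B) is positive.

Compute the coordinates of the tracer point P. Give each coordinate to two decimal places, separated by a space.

3.61 2.58

A=(0,0), D=(10.00,0)
B = A + 3.00·(cos6°, sin6°) = (2.9836, 0.3136)
|BD| = 7.0234
circle(B,5.00) ∩ circle(D,4.00): a=4.1524, h=2.7852
  candidates: C₊=(7.2562,2.9106) cross=19.562; C₋=(7.0075,-2.6542) cross=-19.562
  mode + wants cross > 0 → take C=(7.2562,2.9106) (cross=19.562)
ex = (C−B)/|BC| = (0.8545,0.5194); ey = (-0.5194,0.8545)
P = B + 1.71·ex + 1.61·ey = (3.6086,2.5776)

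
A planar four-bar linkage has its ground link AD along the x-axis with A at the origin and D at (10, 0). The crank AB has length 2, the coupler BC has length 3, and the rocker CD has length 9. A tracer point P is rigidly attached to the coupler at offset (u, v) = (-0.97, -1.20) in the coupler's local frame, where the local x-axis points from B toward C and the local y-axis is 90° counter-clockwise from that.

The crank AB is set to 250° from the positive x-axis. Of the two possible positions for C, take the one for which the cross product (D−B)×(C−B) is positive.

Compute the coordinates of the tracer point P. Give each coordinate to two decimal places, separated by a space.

-0.25 -3.36

A=(0,0), D=(10.00,0)
B = A + 2.00·(cos250°, sin250°) = (-0.6840, -1.8794)
|BD| = 10.8481
circle(B,3.00) ∩ circle(D,9.00): a=2.1055, h=2.1370
  candidates: C₊=(1.0194,0.5901) cross=23.183; C₋=(1.7598,-3.6193) cross=-23.183
  mode + wants cross > 0 → take C=(1.0194,0.5901) (cross=23.183)
ex = (C−B)/|BC| = (0.5678,0.8232); ey = (-0.8232,0.5678)
P = B + -0.97·ex + -1.20·ey = (-0.2470,-3.3592)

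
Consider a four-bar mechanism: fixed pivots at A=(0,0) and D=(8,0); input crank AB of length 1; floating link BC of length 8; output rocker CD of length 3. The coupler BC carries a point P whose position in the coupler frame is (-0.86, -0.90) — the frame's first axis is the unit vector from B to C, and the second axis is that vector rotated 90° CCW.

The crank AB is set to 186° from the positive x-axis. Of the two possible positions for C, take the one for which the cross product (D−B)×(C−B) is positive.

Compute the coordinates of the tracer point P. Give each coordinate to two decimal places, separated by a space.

A=(0,0), D=(8.00,0)
B = A + 1.00·(cos186°, sin186°) = (-0.9945, -0.1045)
|BD| = 8.9951
circle(B,8.00) ∩ circle(D,3.00): a=7.5548, h=2.6316
  candidates: C₊=(6.5292,2.6147) cross=23.672; C₋=(6.5903,-2.6482) cross=-23.672
  mode + wants cross > 0 → take C=(6.5292,2.6147) (cross=23.672)
ex = (C−B)/|BC| = (0.9405,0.3399); ey = (-0.3399,0.9405)
P = B + -0.86·ex + -0.90·ey = (-1.4974,-1.2433)

-1.50 -1.24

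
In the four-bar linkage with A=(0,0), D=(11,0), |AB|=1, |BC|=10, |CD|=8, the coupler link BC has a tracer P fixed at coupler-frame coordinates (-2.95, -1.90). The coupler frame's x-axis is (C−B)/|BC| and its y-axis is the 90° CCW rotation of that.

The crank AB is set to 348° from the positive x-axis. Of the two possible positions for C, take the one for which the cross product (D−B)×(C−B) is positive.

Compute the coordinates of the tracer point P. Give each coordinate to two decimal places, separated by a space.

A=(0,0), D=(11.00,0)
B = A + 1.00·(cos348°, sin348°) = (0.9781, -0.2079)
|BD| = 10.0240
circle(B,10.00) ∩ circle(D,8.00): a=6.8077, h=7.3250
  candidates: C₊=(7.6324,7.2567) cross=73.426; C₋=(7.9363,-7.3901) cross=-73.426
  mode + wants cross > 0 → take C=(7.6324,7.2567) (cross=73.426)
ex = (C−B)/|BC| = (0.6654,0.7465); ey = (-0.7465,0.6654)
P = B + -2.95·ex + -1.90·ey = (0.4334,-3.6743)

0.43 -3.67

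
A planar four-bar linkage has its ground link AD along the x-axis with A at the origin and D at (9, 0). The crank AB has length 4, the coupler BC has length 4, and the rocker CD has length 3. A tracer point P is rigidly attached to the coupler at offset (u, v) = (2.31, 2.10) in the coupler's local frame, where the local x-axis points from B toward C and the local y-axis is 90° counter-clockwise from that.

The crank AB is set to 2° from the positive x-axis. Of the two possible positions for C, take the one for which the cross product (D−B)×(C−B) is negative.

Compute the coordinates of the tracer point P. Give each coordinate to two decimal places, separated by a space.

A=(0,0), D=(9.00,0)
B = A + 4.00·(cos2°, sin2°) = (3.9976, 0.1396)
|BD| = 5.0044
circle(B,4.00) ∩ circle(D,3.00): a=3.2016, h=2.3979
  candidates: C₊=(7.2648,2.4472) cross=12.000; C₋=(7.1310,-2.3467) cross=-12.000
  mode - wants cross < 0 → take C=(7.1310,-2.3467) (cross=-12.000)
ex = (C−B)/|BC| = (0.7834,-0.6216); ey = (0.6216,0.7834)
P = B + 2.31·ex + 2.10·ey = (7.1124,0.3488)

7.11 0.35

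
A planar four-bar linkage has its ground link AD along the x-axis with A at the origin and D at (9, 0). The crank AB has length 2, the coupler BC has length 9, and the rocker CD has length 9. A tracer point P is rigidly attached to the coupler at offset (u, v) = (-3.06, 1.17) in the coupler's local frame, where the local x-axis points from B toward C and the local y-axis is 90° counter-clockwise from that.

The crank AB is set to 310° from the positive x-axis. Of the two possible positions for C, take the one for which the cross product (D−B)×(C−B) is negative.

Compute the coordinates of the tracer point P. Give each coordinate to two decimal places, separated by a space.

0.37 1.61

A=(0,0), D=(9.00,0)
B = A + 2.00·(cos310°, sin310°) = (1.2856, -1.5321)
|BD| = 7.8651
circle(B,9.00) ∩ circle(D,9.00): a=3.9325, h=8.0954
  candidates: C₊=(3.5658,7.1743) cross=63.671; C₋=(6.7197,-8.7063) cross=-63.671
  mode - wants cross < 0 → take C=(6.7197,-8.7063) (cross=-63.671)
ex = (C−B)/|BC| = (0.6038,-0.7971); ey = (0.7971,0.6038)
P = B + -3.06·ex + 1.17·ey = (0.3706,1.6136)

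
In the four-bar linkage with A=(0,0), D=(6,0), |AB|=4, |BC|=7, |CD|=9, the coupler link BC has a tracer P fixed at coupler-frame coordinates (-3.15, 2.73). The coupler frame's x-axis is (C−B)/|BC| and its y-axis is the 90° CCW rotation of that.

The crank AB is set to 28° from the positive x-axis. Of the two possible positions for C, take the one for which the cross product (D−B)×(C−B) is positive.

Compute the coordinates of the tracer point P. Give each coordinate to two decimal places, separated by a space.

A=(0,0), D=(6.00,0)
B = A + 4.00·(cos28°, sin28°) = (3.5318, 1.8779)
|BD| = 3.1014
circle(B,7.00) ∩ circle(D,9.00): a=-3.6083, h=5.9983
  candidates: C₊=(4.2921,8.8365) cross=18.603; C₋=(-2.9719,-0.7110) cross=-18.603
  mode + wants cross > 0 → take C=(4.2921,8.8365) (cross=18.603)
ex = (C−B)/|BC| = (0.1086,0.9941); ey = (-0.9941,0.1086)
P = B + -3.15·ex + 2.73·ey = (0.4758,-0.9569)

0.48 -0.96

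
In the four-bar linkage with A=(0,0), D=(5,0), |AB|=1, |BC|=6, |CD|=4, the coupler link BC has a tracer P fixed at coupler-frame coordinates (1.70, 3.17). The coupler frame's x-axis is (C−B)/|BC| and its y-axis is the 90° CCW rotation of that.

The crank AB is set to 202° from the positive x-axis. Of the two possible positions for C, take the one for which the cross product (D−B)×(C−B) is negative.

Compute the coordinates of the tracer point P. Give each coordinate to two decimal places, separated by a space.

A=(0,0), D=(5.00,0)
B = A + 1.00·(cos202°, sin202°) = (-0.9272, -0.3746)
|BD| = 5.9390
circle(B,6.00) ∩ circle(D,4.00): a=4.6533, h=3.7877
  candidates: C₊=(3.4779,3.6991) cross=22.495; C₋=(3.9558,-3.8613) cross=-22.495
  mode - wants cross < 0 → take C=(3.9558,-3.8613) (cross=-22.495)
ex = (C−B)/|BC| = (0.8138,-0.5811); ey = (0.5811,0.8138)
P = B + 1.70·ex + 3.17·ey = (2.2984,1.2173)

2.30 1.22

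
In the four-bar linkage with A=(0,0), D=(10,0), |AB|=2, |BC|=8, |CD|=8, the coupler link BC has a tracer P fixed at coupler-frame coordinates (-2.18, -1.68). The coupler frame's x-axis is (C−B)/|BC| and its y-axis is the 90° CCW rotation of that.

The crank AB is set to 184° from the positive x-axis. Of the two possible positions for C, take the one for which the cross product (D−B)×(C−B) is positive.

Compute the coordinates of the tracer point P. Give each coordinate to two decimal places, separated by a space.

A=(0,0), D=(10.00,0)
B = A + 2.00·(cos184°, sin184°) = (-1.9951, -0.1395)
|BD| = 11.9959
circle(B,8.00) ∩ circle(D,8.00): a=5.9980, h=5.2938
  candidates: C₊=(3.9409,5.2237) cross=63.504; C₋=(4.0640,-5.3632) cross=-63.504
  mode + wants cross > 0 → take C=(3.9409,5.2237) (cross=63.504)
ex = (C−B)/|BC| = (0.7420,0.6704); ey = (-0.6704,0.7420)
P = B + -2.18·ex + -1.68·ey = (-2.4864,-2.8475)

-2.49 -2.85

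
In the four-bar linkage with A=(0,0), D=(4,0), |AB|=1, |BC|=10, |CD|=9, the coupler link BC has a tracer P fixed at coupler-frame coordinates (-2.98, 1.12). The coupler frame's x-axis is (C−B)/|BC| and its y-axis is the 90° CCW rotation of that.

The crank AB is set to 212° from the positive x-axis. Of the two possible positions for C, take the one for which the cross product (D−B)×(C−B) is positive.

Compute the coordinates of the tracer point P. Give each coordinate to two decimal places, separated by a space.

-2.91 -2.96

A=(0,0), D=(4.00,0)
B = A + 1.00·(cos212°, sin212°) = (-0.8480, -0.5299)
|BD| = 4.8769
circle(B,10.00) ∩ circle(D,9.00): a=4.3864, h=8.9866
  candidates: C₊=(2.5359,8.8801) cross=43.827; C₋=(4.4889,-8.9867) cross=-43.827
  mode + wants cross > 0 → take C=(2.5359,8.8801) (cross=43.827)
ex = (C−B)/|BC| = (0.3384,0.9410); ey = (-0.9410,0.3384)
P = B + -2.98·ex + 1.12·ey = (-2.9104,-2.9551)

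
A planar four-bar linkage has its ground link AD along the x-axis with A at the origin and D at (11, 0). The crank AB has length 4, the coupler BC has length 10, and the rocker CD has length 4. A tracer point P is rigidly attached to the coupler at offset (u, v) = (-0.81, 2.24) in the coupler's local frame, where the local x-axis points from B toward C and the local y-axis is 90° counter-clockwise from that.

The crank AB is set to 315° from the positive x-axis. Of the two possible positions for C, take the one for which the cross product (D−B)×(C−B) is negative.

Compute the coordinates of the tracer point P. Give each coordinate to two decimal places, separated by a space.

A=(0,0), D=(11.00,0)
B = A + 4.00·(cos315°, sin315°) = (2.8284, -2.8284)
|BD| = 8.6472
circle(B,10.00) ∩ circle(D,4.00): a=9.1807, h=3.9643
  candidates: C₊=(10.2074,3.9207) cross=34.280; C₋=(12.8008,-3.5717) cross=-34.280
  mode - wants cross < 0 → take C=(12.8008,-3.5717) (cross=-34.280)
ex = (C−B)/|BC| = (0.9972,-0.0743); ey = (0.0743,0.9972)
P = B + -0.81·ex + 2.24·ey = (2.1872,-0.5344)

2.19 -0.53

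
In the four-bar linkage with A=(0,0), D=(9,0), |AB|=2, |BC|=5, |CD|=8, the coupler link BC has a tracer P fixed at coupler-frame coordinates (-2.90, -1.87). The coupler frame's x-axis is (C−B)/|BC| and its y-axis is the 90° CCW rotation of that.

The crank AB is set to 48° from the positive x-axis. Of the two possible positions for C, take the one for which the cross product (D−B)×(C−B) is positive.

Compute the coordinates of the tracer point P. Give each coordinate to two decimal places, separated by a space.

1.67 -1.95

A=(0,0), D=(9.00,0)
B = A + 2.00·(cos48°, sin48°) = (1.3383, 1.4863)
|BD| = 7.8046
circle(B,5.00) ∩ circle(D,8.00): a=1.4037, h=4.7989
  candidates: C₊=(3.6302,5.9300) cross=37.453; C₋=(1.8024,-3.4921) cross=-37.453
  mode + wants cross > 0 → take C=(3.6302,5.9300) (cross=37.453)
ex = (C−B)/|BC| = (0.4584,0.8888); ey = (-0.8888,0.4584)
P = B + -2.90·ex + -1.87·ey = (1.6709,-1.9483)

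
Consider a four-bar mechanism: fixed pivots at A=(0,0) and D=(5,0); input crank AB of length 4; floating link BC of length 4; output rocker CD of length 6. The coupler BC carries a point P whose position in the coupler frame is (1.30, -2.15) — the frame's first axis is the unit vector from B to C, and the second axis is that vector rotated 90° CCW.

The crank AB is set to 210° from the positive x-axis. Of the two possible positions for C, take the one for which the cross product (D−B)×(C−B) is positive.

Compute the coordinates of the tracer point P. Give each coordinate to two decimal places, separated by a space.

A=(0,0), D=(5.00,0)
B = A + 4.00·(cos210°, sin210°) = (-3.4641, -2.0000)
|BD| = 8.6972
circle(B,4.00) ∩ circle(D,6.00): a=3.1988, h=2.4016
  candidates: C₊=(-0.9033,1.0728) cross=20.887; C₋=(0.2012,-3.6017) cross=-20.887
  mode + wants cross > 0 → take C=(-0.9033,1.0728) (cross=20.887)
ex = (C−B)/|BC| = (0.6402,0.7682); ey = (-0.7682,0.6402)
P = B + 1.30·ex + -2.15·ey = (-0.9802,-2.3778)

-0.98 -2.38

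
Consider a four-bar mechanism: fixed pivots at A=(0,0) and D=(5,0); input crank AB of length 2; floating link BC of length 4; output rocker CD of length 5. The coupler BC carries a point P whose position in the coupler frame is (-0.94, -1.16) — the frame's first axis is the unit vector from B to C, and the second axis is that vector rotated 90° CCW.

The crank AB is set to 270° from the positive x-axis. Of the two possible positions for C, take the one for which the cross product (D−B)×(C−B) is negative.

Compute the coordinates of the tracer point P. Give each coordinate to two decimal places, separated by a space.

A=(0,0), D=(5.00,0)
B = A + 2.00·(cos270°, sin270°) = (-0.0000, -2.0000)
|BD| = 5.3852
circle(B,4.00) ∩ circle(D,5.00): a=1.8570, h=3.5428
  candidates: C₊=(0.4084,1.9791) cross=19.079; C₋=(3.0399,-4.5998) cross=-19.079
  mode - wants cross < 0 → take C=(3.0399,-4.5998) (cross=-19.079)
ex = (C−B)/|BC| = (0.7600,-0.6499); ey = (0.6499,0.7600)
P = B + -0.94·ex + -1.16·ey = (-1.4683,-2.2706)

-1.47 -2.27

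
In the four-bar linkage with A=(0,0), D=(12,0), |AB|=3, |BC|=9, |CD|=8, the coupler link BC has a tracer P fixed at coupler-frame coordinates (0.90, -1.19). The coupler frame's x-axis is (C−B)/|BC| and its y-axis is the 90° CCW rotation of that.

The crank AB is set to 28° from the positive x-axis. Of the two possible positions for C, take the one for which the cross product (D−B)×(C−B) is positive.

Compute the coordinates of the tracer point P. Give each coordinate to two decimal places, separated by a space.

A=(0,0), D=(12.00,0)
B = A + 3.00·(cos28°, sin28°) = (2.6488, 1.4084)
|BD| = 9.4566
circle(B,9.00) ∩ circle(D,8.00): a=5.6272, h=7.0239
  candidates: C₊=(9.2593,7.5159) cross=66.422; C₋=(7.1671,-6.3752) cross=-66.422
  mode + wants cross > 0 → take C=(9.2593,7.5159) (cross=66.422)
ex = (C−B)/|BC| = (0.7345,0.6786); ey = (-0.6786,0.7345)
P = B + 0.90·ex + -1.19·ey = (4.1174,1.1451)

4.12 1.15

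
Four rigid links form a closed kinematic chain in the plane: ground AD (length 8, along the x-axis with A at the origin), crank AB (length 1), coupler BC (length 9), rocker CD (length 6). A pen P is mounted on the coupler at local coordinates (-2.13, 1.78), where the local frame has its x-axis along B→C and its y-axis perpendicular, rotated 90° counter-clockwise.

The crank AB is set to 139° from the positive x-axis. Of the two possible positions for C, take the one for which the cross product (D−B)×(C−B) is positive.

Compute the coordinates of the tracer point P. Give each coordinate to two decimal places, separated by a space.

-3.52 0.89

A=(0,0), D=(8.00,0)
B = A + 1.00·(cos139°, sin139°) = (-0.7547, 0.6561)
|BD| = 8.7793
circle(B,9.00) ∩ circle(D,6.00): a=6.9525, h=5.7151
  candidates: C₊=(6.6054,5.8357) cross=50.175; C₋=(5.7513,-5.5627) cross=-50.175
  mode + wants cross > 0 → take C=(6.6054,5.8357) (cross=50.175)
ex = (C−B)/|BC| = (0.8178,0.5755); ey = (-0.5755,0.8178)
P = B + -2.13·ex + 1.78·ey = (-3.5210,0.8859)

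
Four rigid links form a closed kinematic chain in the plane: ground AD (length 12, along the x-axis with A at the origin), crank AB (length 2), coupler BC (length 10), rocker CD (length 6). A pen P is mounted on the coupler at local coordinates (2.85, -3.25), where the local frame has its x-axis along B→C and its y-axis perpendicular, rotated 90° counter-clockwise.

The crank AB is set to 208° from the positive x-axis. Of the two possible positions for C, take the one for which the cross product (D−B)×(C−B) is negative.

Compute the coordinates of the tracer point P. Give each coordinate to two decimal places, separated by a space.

A=(0,0), D=(12.00,0)
B = A + 2.00·(cos208°, sin208°) = (-1.7659, -0.9389)
|BD| = 13.7979
circle(B,10.00) ∩ circle(D,6.00): a=9.2181, h=3.8763
  candidates: C₊=(7.1671,3.5557) cross=53.485; C₋=(7.6947,-4.1790) cross=-53.485
  mode - wants cross < 0 → take C=(7.6947,-4.1790) (cross=-53.485)
ex = (C−B)/|BC| = (0.9461,-0.3240); ey = (0.3240,0.9461)
P = B + 2.85·ex + -3.25·ey = (-0.1227,-4.9370)

-0.12 -4.94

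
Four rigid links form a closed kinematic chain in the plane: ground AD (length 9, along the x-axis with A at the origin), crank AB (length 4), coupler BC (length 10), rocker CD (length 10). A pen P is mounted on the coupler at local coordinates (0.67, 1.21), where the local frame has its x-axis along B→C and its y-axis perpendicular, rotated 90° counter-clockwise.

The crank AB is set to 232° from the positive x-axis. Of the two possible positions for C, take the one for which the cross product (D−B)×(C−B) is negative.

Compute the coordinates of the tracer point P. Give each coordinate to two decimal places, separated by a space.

A=(0,0), D=(9.00,0)
B = A + 4.00·(cos232°, sin232°) = (-2.4626, -3.1520)
|BD| = 11.8881
circle(B,10.00) ∩ circle(D,10.00): a=5.9441, h=8.0416
  candidates: C₊=(1.1365,6.1778) cross=95.600; C₋=(5.4009,-9.3299) cross=-95.600
  mode - wants cross < 0 → take C=(5.4009,-9.3299) (cross=-95.600)
ex = (C−B)/|BC| = (0.7864,-0.6178); ey = (0.6178,0.7864)
P = B + 0.67·ex + 1.21·ey = (-1.1883,-2.6145)

-1.19 -2.61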